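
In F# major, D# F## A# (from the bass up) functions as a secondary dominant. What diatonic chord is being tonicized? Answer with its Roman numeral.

The chord is a major triad on D#.
A dominant resolves down a perfect fifth: D# → G#. In F# major, G# is scale degree 2, i.e. ii.

ii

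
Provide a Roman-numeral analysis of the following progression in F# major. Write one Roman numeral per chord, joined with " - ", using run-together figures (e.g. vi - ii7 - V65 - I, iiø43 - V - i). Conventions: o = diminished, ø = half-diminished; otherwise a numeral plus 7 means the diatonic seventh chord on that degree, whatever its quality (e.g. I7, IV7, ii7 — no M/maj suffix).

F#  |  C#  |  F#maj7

F# has root F#, degree 1 in F# major, so I.
C# has root C#, degree 5 in F# major, so V.
F#maj7: major seventh chord on F# = scale degree 1 → I7.

I - V - I7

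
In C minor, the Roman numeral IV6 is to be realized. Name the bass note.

IV in C minor has root F; the chord is F-A-C.
The figure 6 means first inversion — the third is in the bass.

A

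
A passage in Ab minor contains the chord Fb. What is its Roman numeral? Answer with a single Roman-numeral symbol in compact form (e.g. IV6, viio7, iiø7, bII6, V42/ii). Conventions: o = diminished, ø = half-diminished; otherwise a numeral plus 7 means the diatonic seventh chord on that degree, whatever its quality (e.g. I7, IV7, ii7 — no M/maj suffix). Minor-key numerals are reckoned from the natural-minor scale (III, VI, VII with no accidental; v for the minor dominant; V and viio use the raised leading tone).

Stacked in thirds the chord is Fb-Ab-Cb: a major triad on Fb.
In Ab minor, Fb is the submediant; the diatonic major triad there is VI.

VI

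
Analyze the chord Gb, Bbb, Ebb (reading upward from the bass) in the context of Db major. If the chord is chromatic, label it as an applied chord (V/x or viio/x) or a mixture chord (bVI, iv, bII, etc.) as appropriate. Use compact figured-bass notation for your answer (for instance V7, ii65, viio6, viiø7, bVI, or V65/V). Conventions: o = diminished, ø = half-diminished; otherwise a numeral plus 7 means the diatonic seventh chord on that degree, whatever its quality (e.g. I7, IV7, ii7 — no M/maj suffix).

The pitches Ebb-Gb-Bbb form a major triad rooted on Ebb.
Ebb is the lowered second degree of Db major (diatonic 2 would be Eb). This is the Neapolitan sixth — a major triad on the lowered second degree, here in its customary first inversion.
With Gb in the bass the chord is in first inversion, so the figured bass is 6.

bII6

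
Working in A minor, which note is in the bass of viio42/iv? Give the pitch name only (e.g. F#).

Bb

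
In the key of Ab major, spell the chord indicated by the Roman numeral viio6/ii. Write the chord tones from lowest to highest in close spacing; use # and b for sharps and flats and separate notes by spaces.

The slash marks an applied leading-tone chord: viio of ii. In Ab major, ii is Bb, so the leading tone to it is A, a half step below.
Building a diminished triad on A gives A-C-Eb.
The figured bass 6 indicates first inversion, placing the third (C) in the bass: C-Eb-A.

C Eb A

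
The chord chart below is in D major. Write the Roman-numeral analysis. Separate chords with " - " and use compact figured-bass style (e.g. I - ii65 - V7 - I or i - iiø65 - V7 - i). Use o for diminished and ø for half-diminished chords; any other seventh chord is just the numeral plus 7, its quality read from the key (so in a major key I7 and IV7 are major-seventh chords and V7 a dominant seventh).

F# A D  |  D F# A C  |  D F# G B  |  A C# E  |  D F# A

I6 - V7/IV - IV43 - V - I

F#-A-D: major triad on D = scale degree 1 → I6.
D-F#-A-C is the secondary dominant of IV (dominant seventh chord on D): V7/IV.
D-F#-G-B: major seventh chord on G = scale degree 4 → IV43.
A-C#-E: major triad on A = scale degree 5 → V.
D-F#-A has root D, degree 1 in D major, so I.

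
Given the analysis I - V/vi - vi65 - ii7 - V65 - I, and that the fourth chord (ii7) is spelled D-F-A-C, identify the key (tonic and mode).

The chord Dm7 is a minor seventh chord rooted on D; its label is ii7.
Counting down one scale step from D places the tonic on C; a minor seventh chord on degree 2 is diatonic only in major.

C major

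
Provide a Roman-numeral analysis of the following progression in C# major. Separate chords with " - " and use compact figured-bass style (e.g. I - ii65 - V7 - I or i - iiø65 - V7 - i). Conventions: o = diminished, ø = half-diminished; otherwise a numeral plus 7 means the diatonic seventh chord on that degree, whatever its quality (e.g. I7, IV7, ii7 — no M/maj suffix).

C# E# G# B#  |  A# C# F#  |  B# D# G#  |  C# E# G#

C#-E#-G#-B#: major seventh chord on C# = scale degree 1 → I7.
A#-C#-F#: major triad on F# = scale degree 4 → IV6.
B#-D#-G#: major triad on G# = scale degree 5 → V6.
C#-E#-G#: major triad on C# = scale degree 1 → I.

I7 - IV6 - V6 - I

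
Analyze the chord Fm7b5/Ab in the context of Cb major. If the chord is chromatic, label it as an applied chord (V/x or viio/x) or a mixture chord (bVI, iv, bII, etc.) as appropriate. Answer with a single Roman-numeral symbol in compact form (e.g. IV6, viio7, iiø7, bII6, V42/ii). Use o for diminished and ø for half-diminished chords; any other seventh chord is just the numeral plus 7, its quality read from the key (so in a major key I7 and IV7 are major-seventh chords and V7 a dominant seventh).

The pitches F-Ab-Cb-Eb form a half-diminished seventh chord rooted on F.
F sits a half step below Gb (V in Cb major); a diminished chord there is the applied leading-tone chord of V.
With Ab in the bass the chord is in first inversion, so the figured bass is 65.

viiø65/V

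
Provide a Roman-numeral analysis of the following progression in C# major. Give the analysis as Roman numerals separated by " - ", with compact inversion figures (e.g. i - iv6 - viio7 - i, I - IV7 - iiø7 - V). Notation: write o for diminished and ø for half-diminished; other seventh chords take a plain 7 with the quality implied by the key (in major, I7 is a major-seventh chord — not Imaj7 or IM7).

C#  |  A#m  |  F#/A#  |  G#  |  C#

C#: root C# is the tonic; major triad there is I.
A#m: minor triad on A# = scale degree 6 → vi.
F#/A#: root F# is the subdominant; major triad there is IV6.
G#: major triad on G# = scale degree 5 → V.
C#: major triad on C# = scale degree 1 → I.

I - vi - IV6 - V - I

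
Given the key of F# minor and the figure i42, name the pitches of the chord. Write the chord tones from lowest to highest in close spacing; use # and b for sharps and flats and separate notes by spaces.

The numeral's case and figure indicate a minor seventh chord. In F# minor its root, the tonic, is F#.
Stacking thirds from F# gives F#-A-C#-E.
With the 42 figure the chord is in third inversion; from the bass E upward in close position it reads E-F#-A-C#.

E F# A C#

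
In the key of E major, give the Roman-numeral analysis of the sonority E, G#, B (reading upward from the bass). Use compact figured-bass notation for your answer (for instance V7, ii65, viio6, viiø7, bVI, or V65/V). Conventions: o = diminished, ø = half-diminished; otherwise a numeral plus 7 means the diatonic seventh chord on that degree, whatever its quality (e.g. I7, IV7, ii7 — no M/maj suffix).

I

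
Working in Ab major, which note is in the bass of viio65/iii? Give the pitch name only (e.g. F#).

D

The applied chord viio65/iii is rooted on B: B-D-F-Ab.
The figure 65 means first inversion — the third is in the bass.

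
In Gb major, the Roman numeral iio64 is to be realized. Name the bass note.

Ebb

iio in Gb major has root Ab; the chord is Ab-Cb-Ebb.
The figure 64 means second inversion — the fifth is in the bass.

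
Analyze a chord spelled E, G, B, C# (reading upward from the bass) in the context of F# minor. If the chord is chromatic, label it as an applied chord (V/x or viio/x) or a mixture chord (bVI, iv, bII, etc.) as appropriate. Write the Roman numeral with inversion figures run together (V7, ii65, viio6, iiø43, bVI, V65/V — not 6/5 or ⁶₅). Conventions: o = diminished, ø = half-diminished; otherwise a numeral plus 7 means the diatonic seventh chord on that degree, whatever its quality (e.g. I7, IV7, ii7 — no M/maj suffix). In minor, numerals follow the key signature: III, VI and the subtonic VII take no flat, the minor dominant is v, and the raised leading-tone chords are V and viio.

viiø65/VI

The pitches C#-E-G-B form a half-diminished seventh chord rooted on C#.
C# sits a half step below D (VI in F# minor); a diminished chord there is the applied leading-tone chord of VI.
With E in the bass the chord is in first inversion, so the figured bass is 65.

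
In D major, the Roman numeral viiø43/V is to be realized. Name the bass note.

The applied chord viiø43/V is rooted on G#: G#-B-D-F#.
The figure 43 means second inversion — the fifth is in the bass.

D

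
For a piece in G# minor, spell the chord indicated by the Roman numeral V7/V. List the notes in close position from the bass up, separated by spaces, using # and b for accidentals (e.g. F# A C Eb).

A# C## E# G#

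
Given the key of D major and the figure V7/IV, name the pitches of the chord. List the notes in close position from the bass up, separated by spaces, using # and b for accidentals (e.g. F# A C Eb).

The slash means an applied dominant: we want the dominant of IV. In D major, IV is G major, and its dominant is built on D.
Building a dominant seventh chord on D gives D-F#-A-C.

D F# A C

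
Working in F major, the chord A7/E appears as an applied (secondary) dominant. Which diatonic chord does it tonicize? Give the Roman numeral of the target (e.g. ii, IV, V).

vi

The chord is a dominant seventh chord on A.
A dominant resolves down a perfect fifth: A → D. In F major, D is scale degree 6, i.e. vi.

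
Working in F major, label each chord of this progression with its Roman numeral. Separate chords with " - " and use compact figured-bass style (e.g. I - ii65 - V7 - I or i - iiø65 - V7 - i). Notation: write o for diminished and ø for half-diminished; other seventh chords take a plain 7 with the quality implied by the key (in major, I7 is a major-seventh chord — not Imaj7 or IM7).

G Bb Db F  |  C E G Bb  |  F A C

iiø7 - V7 - I

G-Bb-Db-F is non-diatonic — iiø7, a mixture chord from F minor.
C-E-G-Bb: dominant seventh chord on C = scale degree 5 → V7.
F-A-C: root F is the tonic; major triad there is I.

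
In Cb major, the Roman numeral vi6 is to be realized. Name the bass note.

vi in Cb major has root Ab; the chord is Ab-Cb-Eb.
The figure 6 means first inversion — the third is in the bass.

Cb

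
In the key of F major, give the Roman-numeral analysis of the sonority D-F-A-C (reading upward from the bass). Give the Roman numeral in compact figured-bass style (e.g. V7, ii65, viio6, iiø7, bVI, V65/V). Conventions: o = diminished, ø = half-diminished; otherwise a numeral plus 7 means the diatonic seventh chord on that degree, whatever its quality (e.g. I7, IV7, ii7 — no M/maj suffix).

vi7

Stacked in thirds the chord is D-F-A-C: a minor seventh chord on D.
In F major, D is the submediant; the diatonic minor seventh chord there is vi7.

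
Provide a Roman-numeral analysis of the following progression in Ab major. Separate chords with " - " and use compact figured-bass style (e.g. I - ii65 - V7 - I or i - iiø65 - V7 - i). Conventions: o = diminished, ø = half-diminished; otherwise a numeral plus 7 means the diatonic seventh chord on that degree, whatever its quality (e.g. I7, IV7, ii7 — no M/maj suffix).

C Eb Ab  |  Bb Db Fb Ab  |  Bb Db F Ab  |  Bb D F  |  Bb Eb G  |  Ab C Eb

C-Eb-Ab: major triad on Ab = scale degree 1 → I6.
Bb-Db-Fb-Ab: Bb with this quality isn't in the key; it's iiø7, borrowed from the parallel minor.
Bb-Db-F-Ab: root Bb is the supertonic; minor seventh chord there is ii7.
Bb-D-F: chromatic; Bb is V of V, so V/V.
Bb-Eb-G: major triad on Eb = scale degree 5 → V64.
Ab-C-Eb: major triad on Ab = scale degree 1 → I.

I6 - iiø7 - ii7 - V/V - V64 - I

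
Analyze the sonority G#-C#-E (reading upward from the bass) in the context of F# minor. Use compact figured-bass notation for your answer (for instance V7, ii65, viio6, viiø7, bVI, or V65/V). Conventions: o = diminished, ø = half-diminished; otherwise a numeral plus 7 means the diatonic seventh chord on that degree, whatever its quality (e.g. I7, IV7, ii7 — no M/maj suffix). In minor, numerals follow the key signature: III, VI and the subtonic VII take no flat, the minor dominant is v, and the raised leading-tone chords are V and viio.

v64

The pitches C#-E-G# form a minor triad rooted on C#.
C# is scale degree 5 in F# minor, and a minor triad on that degree is written v.
With G# in the bass the chord is in second inversion, so the figured bass is 64.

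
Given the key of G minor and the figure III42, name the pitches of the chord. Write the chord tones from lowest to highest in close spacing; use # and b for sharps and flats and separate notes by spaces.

The numeral's case and figure indicate a major seventh chord. In G minor its root, scale degree 3, is Bb.
That chord is spelled Bb-D-F-A.
With the 42 figure the chord is in third inversion; from the bass A upward in close position it reads A-Bb-D-F.

A Bb D F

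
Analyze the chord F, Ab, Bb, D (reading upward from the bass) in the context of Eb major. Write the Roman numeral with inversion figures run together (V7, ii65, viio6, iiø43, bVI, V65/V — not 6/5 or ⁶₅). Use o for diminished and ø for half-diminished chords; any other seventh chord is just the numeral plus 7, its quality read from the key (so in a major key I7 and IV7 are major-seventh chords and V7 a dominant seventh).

The pitches Bb-D-F-Ab form a dominant seventh chord rooted on Bb.
In Eb major, Bb is the dominant; the diatonic dominant seventh chord there is V7.
With F in the bass the chord is in second inversion, so the figured bass is 43.

V43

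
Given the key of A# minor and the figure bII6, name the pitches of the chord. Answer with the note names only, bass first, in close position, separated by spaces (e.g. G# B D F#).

D# F# B

bII6 is the Neapolitan sixth — a major triad on the lowered second degree, here in its customary first inversion. In A# minor that root is B.
So the chord is B-D#-F#, a major triad.
The figured bass 6 indicates first inversion, placing the third (D#) in the bass: D#-F#-B.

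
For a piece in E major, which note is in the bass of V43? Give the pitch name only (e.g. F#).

F#

V in E major has root B; the chord is B-D#-F#-A.
The figure 43 means second inversion — the fifth is in the bass.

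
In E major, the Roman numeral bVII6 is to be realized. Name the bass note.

F#

bVII in E major has root D; the chord is D-F#-A.
The figure 6 means first inversion — the third is in the bass.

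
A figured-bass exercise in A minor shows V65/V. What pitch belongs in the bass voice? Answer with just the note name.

The applied chord V65/V is rooted on B: B-D#-F#-A.
The figure 65 means first inversion — the third is in the bass.

D#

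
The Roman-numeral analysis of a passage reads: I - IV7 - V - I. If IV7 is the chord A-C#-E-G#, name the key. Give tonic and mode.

The anchor chord is a major seventh chord on A, labeled IV7.
IV7 on A implies A is the subdominant; that puts the tonic at E, and the uppercase numeral fits major mode.

E major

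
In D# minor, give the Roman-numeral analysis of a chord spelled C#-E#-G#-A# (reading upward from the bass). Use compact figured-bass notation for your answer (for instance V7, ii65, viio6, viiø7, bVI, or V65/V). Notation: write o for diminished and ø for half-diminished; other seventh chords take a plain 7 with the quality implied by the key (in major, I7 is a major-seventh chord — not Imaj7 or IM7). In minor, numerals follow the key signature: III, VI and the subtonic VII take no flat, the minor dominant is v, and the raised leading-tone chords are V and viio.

Stacked in thirds the chord is A#-C#-E#-G#: a minor seventh chord on A#.
A# is scale degree 5 in D# minor, and a minor seventh chord on that degree is written v7.
With C# in the bass the chord is in first inversion, so the figured bass is 65.

v65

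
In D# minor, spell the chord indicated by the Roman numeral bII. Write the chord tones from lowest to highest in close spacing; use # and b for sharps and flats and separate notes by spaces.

E G# B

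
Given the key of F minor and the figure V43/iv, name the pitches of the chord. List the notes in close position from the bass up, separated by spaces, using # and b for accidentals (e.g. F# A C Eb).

C Eb F A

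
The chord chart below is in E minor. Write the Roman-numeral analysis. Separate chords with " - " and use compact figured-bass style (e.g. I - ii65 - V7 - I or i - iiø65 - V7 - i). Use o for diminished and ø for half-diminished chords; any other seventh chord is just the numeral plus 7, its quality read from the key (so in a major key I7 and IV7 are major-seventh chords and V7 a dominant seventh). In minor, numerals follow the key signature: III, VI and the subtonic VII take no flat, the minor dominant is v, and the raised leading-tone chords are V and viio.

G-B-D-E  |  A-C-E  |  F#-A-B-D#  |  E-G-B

G-B-D-E: minor seventh chord on E = scale degree 1 → i65.
A-C-E has root A, degree 4 in E minor, so iv.
F#-A-B-D#: root B is the dominant; dominant seventh chord there is V43.
E-G-B has root E, degree 1 in E minor, so i.

i65 - iv - V43 - i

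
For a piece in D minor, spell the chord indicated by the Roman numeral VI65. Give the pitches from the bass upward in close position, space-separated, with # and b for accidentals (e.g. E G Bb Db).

D F A Bb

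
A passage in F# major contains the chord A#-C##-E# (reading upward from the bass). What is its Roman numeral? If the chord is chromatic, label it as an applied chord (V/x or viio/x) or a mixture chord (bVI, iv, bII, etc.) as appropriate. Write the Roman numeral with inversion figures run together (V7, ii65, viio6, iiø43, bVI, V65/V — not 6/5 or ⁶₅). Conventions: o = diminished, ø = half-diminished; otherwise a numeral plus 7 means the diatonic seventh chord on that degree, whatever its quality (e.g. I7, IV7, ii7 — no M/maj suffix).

Stacked in thirds the chord is A#-C##-E#: a major triad on A#.
A# is not a diatonic chord root with this quality in F# major, but it lies a perfect fifth above D# (vi), so the chord functions as an applied dominant of vi.

V/vi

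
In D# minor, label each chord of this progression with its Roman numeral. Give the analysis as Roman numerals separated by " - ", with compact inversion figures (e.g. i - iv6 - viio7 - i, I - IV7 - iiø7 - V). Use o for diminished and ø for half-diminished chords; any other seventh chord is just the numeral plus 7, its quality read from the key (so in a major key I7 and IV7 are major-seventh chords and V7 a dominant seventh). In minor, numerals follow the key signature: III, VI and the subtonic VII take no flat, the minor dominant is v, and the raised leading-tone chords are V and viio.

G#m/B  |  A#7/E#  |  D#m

iv6 - V43 - i

G#m/B has root G#, degree 4 in D# minor, so iv6.
A#7/E# has root A#, degree 5 in D# minor, so V43.
D#m has root D#, degree 1 in D# minor, so i.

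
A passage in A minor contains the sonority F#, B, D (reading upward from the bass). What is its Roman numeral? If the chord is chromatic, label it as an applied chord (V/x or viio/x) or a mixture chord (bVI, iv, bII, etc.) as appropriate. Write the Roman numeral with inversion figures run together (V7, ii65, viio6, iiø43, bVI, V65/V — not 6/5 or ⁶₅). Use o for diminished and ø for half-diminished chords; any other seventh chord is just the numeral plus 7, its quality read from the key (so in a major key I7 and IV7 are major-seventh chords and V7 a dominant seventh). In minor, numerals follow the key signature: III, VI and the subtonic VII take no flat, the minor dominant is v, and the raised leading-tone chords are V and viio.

ii64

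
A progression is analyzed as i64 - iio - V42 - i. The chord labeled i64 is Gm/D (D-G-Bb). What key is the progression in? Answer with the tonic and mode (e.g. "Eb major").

G minor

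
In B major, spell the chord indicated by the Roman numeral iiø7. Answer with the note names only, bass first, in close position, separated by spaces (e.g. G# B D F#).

C# E G B

iiø7 is the half-diminished supertonic seventh, borrowed from the parallel minor. In B major that root is C#.
So the chord is C#-E-G-B.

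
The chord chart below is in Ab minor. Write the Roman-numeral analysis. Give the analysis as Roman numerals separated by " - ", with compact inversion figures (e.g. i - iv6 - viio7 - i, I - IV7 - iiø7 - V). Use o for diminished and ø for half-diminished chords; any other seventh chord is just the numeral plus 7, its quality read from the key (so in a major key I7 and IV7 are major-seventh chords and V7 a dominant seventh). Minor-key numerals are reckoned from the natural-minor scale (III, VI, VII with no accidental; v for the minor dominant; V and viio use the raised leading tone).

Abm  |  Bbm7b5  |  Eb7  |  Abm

i - iiø7 - V7 - i

Abm has root Ab, degree 1 in Ab minor, so i.
Bbm7b5: half-diminished seventh chord on Bb = scale degree 2 → iiø7.
Eb7: dominant seventh chord on Eb = scale degree 5 → V7.
Abm has root Ab, degree 1 in Ab minor, so i.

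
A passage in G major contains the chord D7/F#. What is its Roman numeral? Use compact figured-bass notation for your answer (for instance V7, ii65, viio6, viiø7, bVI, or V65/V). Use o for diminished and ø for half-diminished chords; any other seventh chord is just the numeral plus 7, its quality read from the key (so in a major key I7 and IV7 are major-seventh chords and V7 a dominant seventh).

The pitches D-F#-A-C form a dominant seventh chord rooted on D.
In G major, D is the dominant; the diatonic dominant seventh chord there is V7.
With F# in the bass the chord is in first inversion, so the figured bass is 65.

V65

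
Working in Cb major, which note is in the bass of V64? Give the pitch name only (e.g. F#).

Db

V in Cb major has root Gb; the chord is Gb-Bb-Db.
The figure 64 means second inversion — the fifth is in the bass.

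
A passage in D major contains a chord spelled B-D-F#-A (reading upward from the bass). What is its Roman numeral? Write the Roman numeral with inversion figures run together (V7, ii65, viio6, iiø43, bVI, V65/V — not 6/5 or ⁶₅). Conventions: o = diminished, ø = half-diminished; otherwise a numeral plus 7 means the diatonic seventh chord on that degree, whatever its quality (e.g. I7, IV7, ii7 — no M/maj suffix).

vi7

Stacked in thirds the chord is B-D-F#-A: a minor seventh chord on B.
B is scale degree 6 in D major, and a minor seventh chord on that degree is written vi7.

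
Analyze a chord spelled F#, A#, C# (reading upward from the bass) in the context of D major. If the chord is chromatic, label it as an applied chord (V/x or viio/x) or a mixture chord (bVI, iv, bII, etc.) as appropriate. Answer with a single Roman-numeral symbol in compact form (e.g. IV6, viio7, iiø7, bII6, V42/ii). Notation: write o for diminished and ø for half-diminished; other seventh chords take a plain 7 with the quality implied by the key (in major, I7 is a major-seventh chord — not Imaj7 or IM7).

V/vi

The pitches F#-A#-C# form a major triad rooted on F#.
F# is not a diatonic chord root with this quality in D major, but it lies a perfect fifth above B (vi), so the chord functions as an applied dominant of vi.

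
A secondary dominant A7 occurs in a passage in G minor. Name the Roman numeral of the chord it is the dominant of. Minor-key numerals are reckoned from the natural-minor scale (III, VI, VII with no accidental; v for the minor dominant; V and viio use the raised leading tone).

The chord is a dominant seventh chord on A.
A dominant resolves down a perfect fifth: A → D. In G minor, D is scale degree 5, i.e. V.

V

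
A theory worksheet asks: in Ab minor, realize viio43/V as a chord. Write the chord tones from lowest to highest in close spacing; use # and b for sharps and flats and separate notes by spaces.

Ab Cb D F

viio43/V is a secondary leading-tone chord. The target V is Eb in Ab minor; the applied chord is rooted a semitone below, on D.
Building a fully diminished seventh chord on D gives D-F-Ab-Cb.
With the 43 figure the chord is in second inversion; from the bass Ab upward in close position it reads Ab-Cb-D-F.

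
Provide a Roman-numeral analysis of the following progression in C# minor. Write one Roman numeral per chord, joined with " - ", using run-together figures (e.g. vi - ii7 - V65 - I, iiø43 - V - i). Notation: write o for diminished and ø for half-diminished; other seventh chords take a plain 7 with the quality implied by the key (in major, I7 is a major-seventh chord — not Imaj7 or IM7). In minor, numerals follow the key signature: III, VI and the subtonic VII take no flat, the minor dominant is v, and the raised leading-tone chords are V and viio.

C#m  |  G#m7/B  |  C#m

i - v65 - i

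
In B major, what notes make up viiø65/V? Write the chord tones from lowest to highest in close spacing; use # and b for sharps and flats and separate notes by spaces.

viiø65/V is a secondary leading-tone chord. The target V is F# in B major; the applied chord is rooted a semitone below, on E#.
Building a half-diminished seventh chord on E# gives E#-G#-B-D#.
The figured bass 65 indicates first inversion, placing the third (G#) in the bass: G#-B-D#-E#.

G# B D# E#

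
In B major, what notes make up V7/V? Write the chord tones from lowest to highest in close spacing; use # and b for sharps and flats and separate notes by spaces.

C# E# G# B

V7/V is a secondary dominant — the dominant seventh of V. V in B major is F#, so the applied chord's root is C#, a perfect fifth above.
Building a dominant seventh chord on C# gives C#-E#-G#-B.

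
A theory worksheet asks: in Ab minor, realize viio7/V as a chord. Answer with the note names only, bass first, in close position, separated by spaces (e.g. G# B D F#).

viio7/V is a secondary leading-tone chord. The target V is Eb in Ab minor; the applied chord is rooted a semitone below, on D.
Building a fully diminished seventh chord on D gives D-F-Ab-Cb.

D F Ab Cb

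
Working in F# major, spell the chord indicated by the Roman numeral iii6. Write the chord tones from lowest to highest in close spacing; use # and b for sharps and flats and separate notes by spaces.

C# E# A#

The numeral's case and figure indicate a minor triad. In F# major its root, scale degree 3, is A#.
That chord is spelled A#-C#-E#.
With the 6 figure the chord is in first inversion; from the bass C# upward in close position it reads C#-E#-A#.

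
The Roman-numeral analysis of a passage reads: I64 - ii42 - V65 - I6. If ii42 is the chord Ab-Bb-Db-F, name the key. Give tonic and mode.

Ab major

ii42 is given as Ab-Bb-Db-F — a minor seventh chord with root Bb.
If Bb is scale degree 2 and the mode makes that degree carry a minor seventh chord, the tonic is Ab and the mode is major.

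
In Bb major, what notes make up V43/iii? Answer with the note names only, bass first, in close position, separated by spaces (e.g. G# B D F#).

V43/iii is a secondary dominant — the dominant seventh of iii. iii in Bb major is D, so the applied chord's root is A, a perfect fifth above.
Building a dominant seventh chord on A gives A-C#-E-G.
The figured bass 43 indicates second inversion, placing the fifth (E) in the bass: E-G-A-C#.

E G A C#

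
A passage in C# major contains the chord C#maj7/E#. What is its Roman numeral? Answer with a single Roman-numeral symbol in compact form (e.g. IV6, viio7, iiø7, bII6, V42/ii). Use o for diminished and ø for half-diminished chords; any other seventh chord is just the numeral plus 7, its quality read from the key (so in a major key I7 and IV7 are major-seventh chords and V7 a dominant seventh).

I65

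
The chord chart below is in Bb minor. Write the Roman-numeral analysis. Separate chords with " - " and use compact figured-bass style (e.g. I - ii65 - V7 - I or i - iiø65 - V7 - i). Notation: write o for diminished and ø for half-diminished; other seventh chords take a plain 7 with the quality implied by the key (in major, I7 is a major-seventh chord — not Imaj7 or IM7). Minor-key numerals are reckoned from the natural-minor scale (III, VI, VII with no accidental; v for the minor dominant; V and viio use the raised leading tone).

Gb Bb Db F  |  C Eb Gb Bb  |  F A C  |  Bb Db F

VI7 - iiø7 - V - i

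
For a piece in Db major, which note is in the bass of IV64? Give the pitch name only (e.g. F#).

Db

IV in Db major has root Gb; the chord is Gb-Bb-Db.
The figure 64 means second inversion — the fifth is in the bass.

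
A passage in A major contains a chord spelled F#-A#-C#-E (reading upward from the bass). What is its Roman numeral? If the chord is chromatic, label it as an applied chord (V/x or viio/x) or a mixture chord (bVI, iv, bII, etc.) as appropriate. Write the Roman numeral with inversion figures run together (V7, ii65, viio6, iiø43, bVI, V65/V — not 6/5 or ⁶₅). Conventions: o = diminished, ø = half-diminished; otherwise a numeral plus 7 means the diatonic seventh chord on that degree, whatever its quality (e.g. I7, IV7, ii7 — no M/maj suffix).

The pitches F#-A#-C#-E form a dominant seventh chord rooted on F#.
F# is not a diatonic chord root with this quality in A major, but it lies a perfect fifth above B (ii), so the chord functions as an applied dominant of ii.

V7/ii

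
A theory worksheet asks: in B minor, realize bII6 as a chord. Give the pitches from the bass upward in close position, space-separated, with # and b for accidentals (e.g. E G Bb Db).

E G C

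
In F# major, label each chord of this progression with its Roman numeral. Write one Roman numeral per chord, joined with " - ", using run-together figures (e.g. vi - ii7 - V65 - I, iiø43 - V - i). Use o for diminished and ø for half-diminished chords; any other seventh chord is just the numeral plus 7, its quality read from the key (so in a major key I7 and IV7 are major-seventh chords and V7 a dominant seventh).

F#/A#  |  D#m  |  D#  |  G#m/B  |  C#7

F#/A#: major triad on F# = scale degree 1 → I6.
D#m: minor triad on D# = scale degree 6 → vi.
D#: a major triad on D#, the applied dominant of ii → V/ii.
G#m/B: root G# is the supertonic; minor triad there is ii6.
C#7: dominant seventh chord on C# = scale degree 5 → V7.

I6 - vi - V/ii - ii6 - V7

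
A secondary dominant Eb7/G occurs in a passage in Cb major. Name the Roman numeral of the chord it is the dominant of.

vi

The chord is a dominant seventh chord on Eb.
A dominant resolves down a perfect fifth: Eb → Ab. In Cb major, Ab is scale degree 6, i.e. vi.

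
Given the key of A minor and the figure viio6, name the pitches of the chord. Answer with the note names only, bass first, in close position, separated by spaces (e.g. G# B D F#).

In A minor, the leading-tone chord is built on the raised seventh degree, G#.
Stacking thirds from G# gives G#-B-D.
With the 6 figure the chord is in first inversion; from the bass B upward in close position it reads B-D-G#.

B D G#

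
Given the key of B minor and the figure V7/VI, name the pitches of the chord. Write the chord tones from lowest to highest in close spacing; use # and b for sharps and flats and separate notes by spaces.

D F# A C

V7/VI is a secondary dominant — the dominant seventh of VI. VI in B minor is G, so the applied chord's root is D, a perfect fifth above.
Building a dominant seventh chord on D gives D-F#-A-C.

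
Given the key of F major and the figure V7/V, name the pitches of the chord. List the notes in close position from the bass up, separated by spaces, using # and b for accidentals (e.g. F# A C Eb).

G B D F

The slash means an applied dominant: we want the dominant of V. In F major, V is C major, and its dominant is built on G.
Building a dominant seventh chord on G gives G-B-D-F.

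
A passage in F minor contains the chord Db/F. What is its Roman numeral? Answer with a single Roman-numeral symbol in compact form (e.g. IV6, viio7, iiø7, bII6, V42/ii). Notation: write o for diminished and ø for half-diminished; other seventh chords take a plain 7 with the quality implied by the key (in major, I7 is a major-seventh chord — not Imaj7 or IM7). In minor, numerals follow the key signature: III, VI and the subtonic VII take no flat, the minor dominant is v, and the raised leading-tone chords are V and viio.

VI6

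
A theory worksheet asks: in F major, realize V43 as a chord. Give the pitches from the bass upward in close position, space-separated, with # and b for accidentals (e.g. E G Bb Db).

G Bb C E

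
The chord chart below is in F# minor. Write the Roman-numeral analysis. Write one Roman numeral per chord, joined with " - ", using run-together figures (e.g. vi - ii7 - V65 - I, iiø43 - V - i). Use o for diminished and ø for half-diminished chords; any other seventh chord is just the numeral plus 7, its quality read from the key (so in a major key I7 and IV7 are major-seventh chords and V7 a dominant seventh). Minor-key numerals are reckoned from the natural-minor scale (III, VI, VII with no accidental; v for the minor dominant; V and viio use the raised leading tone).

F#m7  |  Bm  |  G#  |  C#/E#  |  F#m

F#m7 has root F#, degree 1 in F# minor, so i7.
Bm: root B is the subdominant; minor triad there is iv.
G#: chromatic; G# is V of V, so V/V.
C#/E#: major triad on C# = scale degree 5 → V6.
F#m has root F#, degree 1 in F# minor, so i.

i7 - iv - V/V - V6 - i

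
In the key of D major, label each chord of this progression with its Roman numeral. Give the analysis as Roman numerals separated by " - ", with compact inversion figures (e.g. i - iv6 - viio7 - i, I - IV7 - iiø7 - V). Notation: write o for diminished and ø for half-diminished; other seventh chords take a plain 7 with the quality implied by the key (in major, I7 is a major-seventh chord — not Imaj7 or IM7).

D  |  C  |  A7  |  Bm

D: major triad on D = scale degree 1 → I.
C: C with this quality isn't in the key; it's bVII, borrowed from the parallel minor.
A7: dominant seventh chord on A = scale degree 5 → V7.
Bm: minor triad on B = scale degree 6 → vi.

I - bVII - V7 - vi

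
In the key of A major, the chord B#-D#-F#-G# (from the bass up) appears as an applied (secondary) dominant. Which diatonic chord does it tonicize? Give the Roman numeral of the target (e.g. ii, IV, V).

The chord is a dominant seventh chord on G#.
A dominant resolves down a perfect fifth: G# → C#. In A major, C# is scale degree 3, i.e. iii.

iii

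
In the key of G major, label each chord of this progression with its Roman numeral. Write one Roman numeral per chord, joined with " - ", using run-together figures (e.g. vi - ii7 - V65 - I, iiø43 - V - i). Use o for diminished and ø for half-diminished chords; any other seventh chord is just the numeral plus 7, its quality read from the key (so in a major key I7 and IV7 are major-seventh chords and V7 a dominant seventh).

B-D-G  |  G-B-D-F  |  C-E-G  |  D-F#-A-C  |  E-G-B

B-D-G has root G, degree 1 in G major, so I6.
G-B-D-F: chromatic; G is V of IV, so V7/IV.
C-E-G has root C, degree 4 in G major, so IV.
D-F#-A-C: root D is the dominant; dominant seventh chord there is V7.
E-G-B: minor triad on E = scale degree 6 → vi.

I6 - V7/IV - IV - V7 - vi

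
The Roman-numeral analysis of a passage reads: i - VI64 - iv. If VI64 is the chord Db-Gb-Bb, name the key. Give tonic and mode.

The anchor chord is a major triad on Gb, labeled VI64.
If Gb is scale degree 6 and the mode makes that degree carry a major triad, the tonic is Bb and the mode is minor.

Bb minor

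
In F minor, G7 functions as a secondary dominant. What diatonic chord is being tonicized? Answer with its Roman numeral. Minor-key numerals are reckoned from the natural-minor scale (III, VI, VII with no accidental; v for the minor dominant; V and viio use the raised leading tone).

V

The chord is a dominant seventh chord on G.
A dominant resolves down a perfect fifth: G → C. In F minor, C is scale degree 5, i.e. V.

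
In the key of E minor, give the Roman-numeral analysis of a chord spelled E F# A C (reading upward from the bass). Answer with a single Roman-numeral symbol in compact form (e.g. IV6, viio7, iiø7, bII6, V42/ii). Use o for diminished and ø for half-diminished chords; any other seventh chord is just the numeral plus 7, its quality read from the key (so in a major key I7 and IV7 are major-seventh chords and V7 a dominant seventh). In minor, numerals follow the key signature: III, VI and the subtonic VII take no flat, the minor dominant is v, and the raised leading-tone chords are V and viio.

iiø42

The pitches F#-A-C-E form a half-diminished seventh chord rooted on F#.
F# is scale degree 2 in E minor, and a half-diminished seventh chord on that degree is written iiø7.
With E in the bass the chord is in third inversion, so the figured bass is 42.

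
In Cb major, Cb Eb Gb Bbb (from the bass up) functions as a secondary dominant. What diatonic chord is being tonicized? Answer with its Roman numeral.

IV

The chord is a dominant seventh chord on Cb.
A dominant resolves down a perfect fifth: Cb → Fb. In Cb major, Fb is scale degree 4, i.e. IV.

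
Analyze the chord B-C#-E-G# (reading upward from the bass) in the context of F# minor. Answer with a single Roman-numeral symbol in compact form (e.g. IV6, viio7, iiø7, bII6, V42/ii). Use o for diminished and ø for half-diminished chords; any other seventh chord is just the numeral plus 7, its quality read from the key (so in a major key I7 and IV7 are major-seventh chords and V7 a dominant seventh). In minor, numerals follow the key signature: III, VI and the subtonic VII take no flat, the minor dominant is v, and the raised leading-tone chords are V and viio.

Stacked in thirds the chord is C#-E-G#-B: a minor seventh chord on C#.
In F# minor, C# is the dominant; the diatonic minor seventh chord there is v7.
With B in the bass the chord is in third inversion, so the figured bass is 42.

v42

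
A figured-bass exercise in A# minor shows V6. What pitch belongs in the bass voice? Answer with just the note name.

G##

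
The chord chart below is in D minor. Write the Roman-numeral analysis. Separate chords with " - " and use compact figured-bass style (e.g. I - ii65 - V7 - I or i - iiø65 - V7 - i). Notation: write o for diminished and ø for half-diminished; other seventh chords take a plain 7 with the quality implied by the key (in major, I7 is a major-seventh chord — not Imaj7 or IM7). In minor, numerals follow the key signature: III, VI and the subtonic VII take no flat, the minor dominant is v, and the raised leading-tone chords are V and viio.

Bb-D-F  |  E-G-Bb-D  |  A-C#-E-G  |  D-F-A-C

VI - iiø7 - V7 - i7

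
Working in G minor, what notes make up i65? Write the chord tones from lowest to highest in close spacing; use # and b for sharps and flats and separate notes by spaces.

Bb D F G

The numeral's case and figure indicate a minor seventh chord. In G minor its root, scale degree 1, is G.
Stacking thirds from G gives G-Bb-D-F.
The figured bass 65 indicates first inversion, placing the third (Bb) in the bass: Bb-D-F-G.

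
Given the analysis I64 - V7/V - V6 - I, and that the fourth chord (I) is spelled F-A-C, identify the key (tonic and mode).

The anchor chord is a major triad on F, labeled I.
If F is scale degree 1 and the mode makes that degree carry a major triad, the tonic is F and the mode is major.

F major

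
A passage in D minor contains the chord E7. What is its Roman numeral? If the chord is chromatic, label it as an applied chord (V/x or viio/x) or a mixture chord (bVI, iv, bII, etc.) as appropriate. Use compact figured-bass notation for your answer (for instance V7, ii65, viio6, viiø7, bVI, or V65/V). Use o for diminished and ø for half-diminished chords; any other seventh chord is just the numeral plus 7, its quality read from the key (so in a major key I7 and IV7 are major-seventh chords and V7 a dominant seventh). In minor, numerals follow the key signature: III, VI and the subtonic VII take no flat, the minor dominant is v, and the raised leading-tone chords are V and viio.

V7/V

The pitches E-G#-B-D form a dominant seventh chord rooted on E.
E is not a diatonic chord root with this quality in D minor, but it lies a perfect fifth above A (V), so the chord functions as an applied dominant of V.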